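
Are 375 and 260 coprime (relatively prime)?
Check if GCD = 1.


Euclidean algorithm:
375 = 1 * 260 + 115
260 = 2 * 115 + 30
115 = 3 * 30 + 25
30 = 1 * 25 + 5
25 = 5 * 5 + 0
GCD(375, 260) = 5

No, not coprime (GCD = 5)


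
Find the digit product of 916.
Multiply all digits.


9 × 1 × 6 = 54


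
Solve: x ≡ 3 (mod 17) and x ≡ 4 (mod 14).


M = 17*14 = 238
M1 = M/17 = 14, M2 = M/14 = 17
M1^(-1) mod 17 = 11, M2^(-1) mod 14 = 5
x = 3*14*11 + 4*17*5 = 802
802 mod 238 = 88
Check: 88 mod 17 = 3 ✓, 88 mod 14 = 4 ✓

x ≡ 88 (mod 238)


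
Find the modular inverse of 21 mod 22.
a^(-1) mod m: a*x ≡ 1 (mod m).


Use the extended Euclidean algorithm on (22, 21); each row r = 22*s + 21*t:
r=22, s=1, t=0
r=21, s=0, t=1
q=1: r=1, s=1, t=-1   [22*(1) + 21*(-1) = 1]
q=21: r=0, s=-21, t=22   [22*(-21) + 21*(22) = 0]
GCD = 1 with t = -1, so 21*(-1) ≡ 1 (mod 22)
Inverse = -1 mod 22 = 21
Check: 21 * 21 = 441 ≡ 1 (mod 22)

21^(-1) ≡ 21 (mod 22)


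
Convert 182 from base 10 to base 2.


182 (base 10) = 182 (decimal)
182 (decimal) = 10110110 (base 2)


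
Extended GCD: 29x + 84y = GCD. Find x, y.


Tabular extended Euclidean (each row: r = 29*s + 84*t):
r=29, s=1, t=0
r=84, s=0, t=1
q=0: r=29, s=1, t=0   [29*(1) + 84*(0) = 29]
q=2: r=26, s=-2, t=1   [29*(-2) + 84*(1) = 26]
q=1: r=3, s=3, t=-1   [29*(3) + 84*(-1) = 3]
q=8: r=2, s=-26, t=9   [29*(-26) + 84*(9) = 2]
q=1: r=1, s=29, t=-10   [29*(29) + 84*(-10) = 1]
q=2: r=0, s=-84, t=29   [29*(-84) + 84*(29) = 0]
GCD = 1; from the row with r=1: x=29, y=-10
Check: 29*(29) + 84*(-10) = 841 - 840 = 1

GCD = 1, x = 29, y = -10


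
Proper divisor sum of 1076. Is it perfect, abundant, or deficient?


Proper divisors: 1, 2, 4, 269, 538
Sum = 1 + 2 + 4 + 269 + 538 = 814
814 < 1076 → deficient

s(1076) = 814 (deficient)


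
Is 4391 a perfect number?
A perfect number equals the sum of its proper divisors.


Proper divisors of 4391: 1
Sum = 1 = 1

No, 4391 is not perfect (1 ≠ 4391)


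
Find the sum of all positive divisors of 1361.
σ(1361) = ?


Divisors of 1361: 1, 1361
Sum = 1 + 1361 = 1362

σ(1361) = 1362


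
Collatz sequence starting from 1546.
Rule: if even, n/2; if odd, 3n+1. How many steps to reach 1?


1546 → 773 → 2320 → 1160 → 580 → 290 → 145 → 436 → 218 → 109 → 328 → 164 → 82 → 41 → 124 → 62 → 31 → 94 → 47 → 142 → 71 → 214 → 107 → 322 → 161 → 484 → 242 → 121 → 364 → 182 → 91 → 274 → 137 → 412 → 206 → 103 → 310 → 155 → 466 → 233 → 700 → 350 → 175 → 526 → 263 → 790 → 395 → 1186 → 593 → 1780 → 890 → 445 → 1336 → 668 → 334 → 167 → 502 → 251 → 754 → 377 → 1132 → 566 → 283 → 850 → 425 → 1276 → 638 → 319 → 958 → 479 → 1438 → 719 → 2158 → 1079 → 3238 → 1619 → 4858 → 2429 → 7288 → 3644 → 1822 → 911 → 2734 → 1367 → 4102 → 2051 → 6154 → 3077 → 9232 → 4616 → 2308 → 1154 → 577 → 1732 → 866 → 433 → 1300 → 650 → 325 → 976 → 488 → 244 → 122 → 61 → 184 → 92 → 46 → 23 → 70 → 35 → 106 → 53 → 160 → 80 → 40 → 20 → 10 → 5 → 16 → 8 → 4 → 2 → 1
Total steps = 122

122 steps


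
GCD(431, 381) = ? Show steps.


431 = 1 * 381 + 50
381 = 7 * 50 + 31
50 = 1 * 31 + 19
31 = 1 * 19 + 12
19 = 1 * 12 + 7
12 = 1 * 7 + 5
7 = 1 * 5 + 2
5 = 2 * 2 + 1
2 = 2 * 1 + 0
GCD = 1


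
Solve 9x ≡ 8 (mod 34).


GCD(9, 34) = 1, unique solution
a^(-1) mod 34 = 19
x = 19 * 8 mod 34 = 16

x ≡ 16 (mod 34)


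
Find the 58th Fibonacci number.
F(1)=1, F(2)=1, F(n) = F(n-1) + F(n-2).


Sequence: 1, 1, 2, 3, 5, 8, 13, 21, 34, 55, 89, 144, 233, 377, 610, 987, 1597, 2584, 4181, 6765, 10946, 17711, 28657, 46368, 75025, 121393, 196418, 317811, 514229, 832040, 1346269, 2178309, 3524578, 5702887, 9227465, 14930352, 24157817, 39088169, 63245986, 102334155, 165580141, 267914296, 433494437, 701408733, 1134903170, 1836311903, 2971215073, 4807526976, 7778742049, 12586269025, 20365011074, 32951280099, 53316291173, 86267571272, 139583862445, 225851433717, 365435296162, 591286729879
F(58) = 591286729879


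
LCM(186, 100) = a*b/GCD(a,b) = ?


GCD(186, 100) = 2
LCM = 186*100/2 = 18600/2 = 9300

LCM = 9300


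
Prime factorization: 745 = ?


745 / 5 = 149
149 / 149 = 1
745 = 5 × 149


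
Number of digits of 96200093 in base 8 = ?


96200093 in base 8 = 556762635
Number of digits = 9

9 digits (base 8)


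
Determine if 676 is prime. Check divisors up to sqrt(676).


676 / 2 = 338 (exact division)
676 is NOT prime.

No, 676 is not prime


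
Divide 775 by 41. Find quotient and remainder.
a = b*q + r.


775 = 41 * 18 + 37
Check: 738 + 37 = 775

q = 18, r = 37


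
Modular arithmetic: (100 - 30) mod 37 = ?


100 - 30 = 70
70 mod 37 = 33


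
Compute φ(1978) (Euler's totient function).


1978 = 2 × 23 × 43
Prime factors: 2, 23, 43
φ(1978) = 1978 × (1-1/2) × (1-1/23) × (1-1/43)
= 1978 × 1/2 × 22/23 × 42/43 = 924

φ(1978) = 924


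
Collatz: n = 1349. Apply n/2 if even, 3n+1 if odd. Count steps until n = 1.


1349 → 4048 → 2024 → 1012 → 506 → 253 → 760 → 380 → 190 → 95 → 286 → 143 → 430 → 215 → 646 → 323 → 970 → 485 → 1456 → 728 → 364 → 182 → 91 → 274 → 137 → 412 → 206 → 103 → 310 → 155 → 466 → 233 → 700 → 350 → 175 → 526 → 263 → 790 → 395 → 1186 → 593 → 1780 → 890 → 445 → 1336 → 668 → 334 → 167 → 502 → 251 → 754 → 377 → 1132 → 566 → 283 → 850 → 425 → 1276 → 638 → 319 → 958 → 479 → 1438 → 719 → 2158 → 1079 → 3238 → 1619 → 4858 → 2429 → 7288 → 3644 → 1822 → 911 → 2734 → 1367 → 4102 → 2051 → 6154 → 3077 → 9232 → 4616 → 2308 → 1154 → 577 → 1732 → 866 → 433 → 1300 → 650 → 325 → 976 → 488 → 244 → 122 → 61 → 184 → 92 → 46 → 23 → 70 → 35 → 106 → 53 → 160 → 80 → 40 → 20 → 10 → 5 → 16 → 8 → 4 → 2 → 1
Total steps = 114

114 steps


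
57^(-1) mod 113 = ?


Use the extended Euclidean algorithm on (113, 57); each row r = 113*s + 57*t:
r=113, s=1, t=0
r=57, s=0, t=1
q=1: r=56, s=1, t=-1   [113*(1) + 57*(-1) = 56]
q=1: r=1, s=-1, t=2   [113*(-1) + 57*(2) = 1]
q=56: r=0, s=57, t=-113   [113*(57) + 57*(-113) = 0]
GCD = 1 with t = 2, so 57*(2) ≡ 1 (mod 113)
Inverse = 2 mod 113 = 2
Check: 57 * 2 = 114 ≡ 1 (mod 113)

57^(-1) ≡ 2 (mod 113)


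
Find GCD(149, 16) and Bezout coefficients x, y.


Tabular extended Euclidean (each row: r = 149*s + 16*t):
r=149, s=1, t=0
r=16, s=0, t=1
q=9: r=5, s=1, t=-9   [149*(1) + 16*(-9) = 5]
q=3: r=1, s=-3, t=28   [149*(-3) + 16*(28) = 1]
q=5: r=0, s=16, t=-149   [149*(16) + 16*(-149) = 0]
GCD = 1; from the row with r=1: x=-3, y=28
Check: 149*(-3) + 16*(28) = -447 + 448 = 1

GCD = 1, x = -3, y = 28


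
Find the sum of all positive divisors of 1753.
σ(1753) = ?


Divisors of 1753: 1, 1753
Sum = 1 + 1753 = 1754

σ(1753) = 1754


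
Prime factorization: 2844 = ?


2844 / 2 = 1422
1422 / 2 = 711
711 / 3 = 237
237 / 3 = 79
79 / 79 = 1
2844 = 2^2 × 3^2 × 79


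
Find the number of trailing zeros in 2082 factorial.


floor(2082/5) = 416
floor(2082/25) = 83
floor(2082/125) = 16
floor(2082/625) = 3
Total = 518

518 trailing zeros


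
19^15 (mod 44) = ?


19^1 mod 44 = 19
19^2 mod 44 = 9
19^3 mod 44 = 39
19^4 mod 44 = 37
19^5 mod 44 = 43
19^6 mod 44 = 25
19^7 mod 44 = 35
19^8 mod 44 = 5
19^9 mod 44 = 7
19^10 mod 44 = 1
19^11 mod 44 = 19
19^12 mod 44 = 9
19^13 mod 44 = 39
19^14 mod 44 = 37
19^15 mod 44 = 43


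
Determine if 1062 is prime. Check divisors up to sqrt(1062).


1062 / 2 = 531 (exact division)
1062 is NOT prime.

No, 1062 is not prime


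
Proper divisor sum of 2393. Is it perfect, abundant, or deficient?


Proper divisors: 1
Sum = 1 = 1
1 < 2393 → deficient

s(2393) = 1 (deficient)


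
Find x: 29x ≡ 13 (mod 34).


GCD(29, 34) = 1, unique solution
a^(-1) mod 34 = 27
x = 27 * 13 mod 34 = 11

x ≡ 11 (mod 34)


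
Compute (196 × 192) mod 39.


196 × 192 = 37632
37632 mod 39 = 36


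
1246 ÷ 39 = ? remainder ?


1246 = 39 * 31 + 37
Check: 1209 + 37 = 1246

q = 31, r = 37


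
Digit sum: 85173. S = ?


8 + 5 + 1 + 7 + 3 = 24


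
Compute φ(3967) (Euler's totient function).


3967 = 3967
Prime factors: 3967
φ(3967) = 3967 × (1-1/3967)
= 3967 × 3966/3967 = 3966

φ(3967) = 3966


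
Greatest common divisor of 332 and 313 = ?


332 = 1 * 313 + 19
313 = 16 * 19 + 9
19 = 2 * 9 + 1
9 = 9 * 1 + 0
GCD = 1


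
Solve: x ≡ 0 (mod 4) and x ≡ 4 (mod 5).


M = 4*5 = 20
M1 = M/4 = 5, M2 = M/5 = 4
M1^(-1) mod 4 = 1, M2^(-1) mod 5 = 4
x = 0*5*1 + 4*4*4 = 64
64 mod 20 = 4
Check: 4 mod 4 = 0 ✓, 4 mod 5 = 4 ✓

x ≡ 4 (mod 20)


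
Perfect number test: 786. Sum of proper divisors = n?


Proper divisors of 786: 1, 2, 3, 6, 131, 262, 393
Sum = 1 + 2 + 3 + 6 + 131 + 262 + 393 = 798

No, 786 is not perfect (798 ≠ 786)


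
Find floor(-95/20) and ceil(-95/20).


-95/20 = -4.7500
floor = -5
ceil = -4

floor = -5, ceil = -4


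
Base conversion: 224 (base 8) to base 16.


224 (base 8) = 148 (decimal)
148 (decimal) = 94 (base 16)


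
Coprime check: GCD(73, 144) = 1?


Euclidean algorithm:
144 = 1 * 73 + 71
73 = 1 * 71 + 2
71 = 35 * 2 + 1
2 = 2 * 1 + 0
GCD(73, 144) = 1

Yes, coprime (GCD = 1)


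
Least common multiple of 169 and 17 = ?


GCD(169, 17) = 1
LCM = 169*17/1 = 2873/1 = 2873

LCM = 2873


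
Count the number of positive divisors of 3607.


3607 = 3607^1
d(3607) = (1+1) = 2

2 divisors


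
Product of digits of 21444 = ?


2 × 1 × 4 × 4 × 4 = 128


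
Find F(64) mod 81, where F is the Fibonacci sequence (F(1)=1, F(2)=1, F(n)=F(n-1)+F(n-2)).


F(k) mod 81 for k=1..64:
1, 1, 2, 3, 5, 8, 13, 21, 34, 55, 8, 63, 71, 53, 43, 15, 58, 73, 50, 42, 11, 53, 64, 36, 19, 55, 74, 48, 41, 8, 49, 57, 25, 1, 26, 27, 53, 80, 52, 51, 22, 73, 14, 6, 20, 26, 46, 72, 37, 28, 65, 12, 77, 8, 4, 12, 16, 28, 44, 72, 35, 26, 61, 6
F(64) mod 81 = 6


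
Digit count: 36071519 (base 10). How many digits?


36071519 has 8 digits in base 10
floor(log10(36071519)) + 1 = floor(7.5572) + 1 = 8

8 digits (base 10)


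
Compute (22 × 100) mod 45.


22 × 100 = 2200
2200 mod 45 = 40


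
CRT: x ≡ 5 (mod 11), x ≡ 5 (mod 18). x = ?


M = 11*18 = 198
M1 = M/11 = 18, M2 = M/18 = 11
M1^(-1) mod 11 = 8, M2^(-1) mod 18 = 5
x = 5*18*8 + 5*11*5 = 995
995 mod 198 = 5
Check: 5 mod 11 = 5 ✓, 5 mod 18 = 5 ✓

x ≡ 5 (mod 198)


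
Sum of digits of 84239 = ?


8 + 4 + 2 + 3 + 9 = 26


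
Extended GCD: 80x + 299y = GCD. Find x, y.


Tabular extended Euclidean (each row: r = 80*s + 299*t):
r=80, s=1, t=0
r=299, s=0, t=1
q=0: r=80, s=1, t=0   [80*(1) + 299*(0) = 80]
q=3: r=59, s=-3, t=1   [80*(-3) + 299*(1) = 59]
q=1: r=21, s=4, t=-1   [80*(4) + 299*(-1) = 21]
q=2: r=17, s=-11, t=3   [80*(-11) + 299*(3) = 17]
q=1: r=4, s=15, t=-4   [80*(15) + 299*(-4) = 4]
q=4: r=1, s=-71, t=19   [80*(-71) + 299*(19) = 1]
q=4: r=0, s=299, t=-80   [80*(299) + 299*(-80) = 0]
GCD = 1; from the row with r=1: x=-71, y=19
Check: 80*(-71) + 299*(19) = -5680 + 5681 = 1

GCD = 1, x = -71, y = 19


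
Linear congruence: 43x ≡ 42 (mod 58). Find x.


GCD(43, 58) = 1, unique solution
a^(-1) mod 58 = 27
x = 27 * 42 mod 58 = 32

x ≡ 32 (mod 58)


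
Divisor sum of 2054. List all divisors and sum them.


Divisors of 2054: 1, 2, 13, 26, 79, 158, 1027, 2054
Sum = 1 + 2 + 13 + 26 + 79 + 158 + 1027 + 2054 = 3360

σ(2054) = 3360


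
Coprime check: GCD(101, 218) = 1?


Euclidean algorithm:
218 = 2 * 101 + 16
101 = 6 * 16 + 5
16 = 3 * 5 + 1
5 = 5 * 1 + 0
GCD(101, 218) = 1

Yes, coprime (GCD = 1)


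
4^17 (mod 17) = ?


4^1 mod 17 = 4
4^2 mod 17 = 16
4^3 mod 17 = 13
4^4 mod 17 = 1
4^5 mod 17 = 4
4^6 mod 17 = 16
4^7 mod 17 = 13
4^8 mod 17 = 1
4^9 mod 17 = 4
4^10 mod 17 = 16
4^11 mod 17 = 13
4^12 mod 17 = 1
4^13 mod 17 = 4
4^14 mod 17 = 16
4^15 mod 17 = 13
4^16 mod 17 = 1
4^17 mod 17 = 4


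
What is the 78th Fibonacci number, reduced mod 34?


F(k) mod 34 for k=1..78:
1, 1, 2, 3, 5, 8, 13, 21, 0, 21, 21, 8, 29, 3, 32, 1, 33, 0, 33, 33, 32, 31, 29, 26, 21, 13, 0, 13, 13, 26, 5, 31, 2, 33, 1, 0, 1, 1, 2, 3, 5, 8, 13, 21, 0, 21, 21, 8, 29, 3, 32, 1, 33, 0, 33, 33, 32, 31, 29, 26, 21, 13, 0, 13, 13, 26, 5, 31, 2, 33, 1, 0, 1, 1, 2, 3, 5, 8
F(78) mod 34 = 8


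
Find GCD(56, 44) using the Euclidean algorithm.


56 = 1 * 44 + 12
44 = 3 * 12 + 8
12 = 1 * 8 + 4
8 = 2 * 4 + 0
GCD = 4


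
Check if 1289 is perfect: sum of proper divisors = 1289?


Proper divisors of 1289: 1
Sum = 1 = 1

No, 1289 is not perfect (1 ≠ 1289)


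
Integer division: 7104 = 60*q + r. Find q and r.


7104 = 60 * 118 + 24
Check: 7080 + 24 = 7104

q = 118, r = 24


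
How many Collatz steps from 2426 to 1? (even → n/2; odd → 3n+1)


2426 → 1213 → 3640 → 1820 → 910 → 455 → 1366 → 683 → 2050 → 1025 → 3076 → 1538 → 769 → 2308 → 1154 → 577 → 1732 → 866 → 433 → 1300 → 650 → 325 → 976 → 488 → 244 → 122 → 61 → 184 → 92 → 46 → 23 → 70 → 35 → 106 → 53 → 160 → 80 → 40 → 20 → 10 → 5 → 16 → 8 → 4 → 2 → 1
Total steps = 45

45 steps


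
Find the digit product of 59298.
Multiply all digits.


5 × 9 × 2 × 9 × 8 = 6480


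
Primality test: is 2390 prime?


2390 / 2 = 1195 (exact division)
2390 is NOT prime.

No, 2390 is not prime


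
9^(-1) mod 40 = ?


Use the extended Euclidean algorithm on (40, 9); each row r = 40*s + 9*t:
r=40, s=1, t=0
r=9, s=0, t=1
q=4: r=4, s=1, t=-4   [40*(1) + 9*(-4) = 4]
q=2: r=1, s=-2, t=9   [40*(-2) + 9*(9) = 1]
q=4: r=0, s=9, t=-40   [40*(9) + 9*(-40) = 0]
GCD = 1 with t = 9, so 9*(9) ≡ 1 (mod 40)
Inverse = 9 mod 40 = 9
Check: 9 * 9 = 81 ≡ 1 (mod 40)

9^(-1) ≡ 9 (mod 40)


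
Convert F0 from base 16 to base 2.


F0 (base 16) = 240 (decimal)
240 (decimal) = 11110000 (base 2)


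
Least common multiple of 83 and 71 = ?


GCD(83, 71) = 1
LCM = 83*71/1 = 5893/1 = 5893

LCM = 5893


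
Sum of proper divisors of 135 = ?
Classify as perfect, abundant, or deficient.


Proper divisors: 1, 3, 5, 9, 15, 27, 45
Sum = 1 + 3 + 5 + 9 + 15 + 27 + 45 = 105
105 < 135 → deficient

s(135) = 105 (deficient)


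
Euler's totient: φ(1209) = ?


1209 = 3 × 13 × 31
Prime factors: 3, 13, 31
φ(1209) = 1209 × (1-1/3) × (1-1/13) × (1-1/31)
= 1209 × 2/3 × 12/13 × 30/31 = 720

φ(1209) = 720


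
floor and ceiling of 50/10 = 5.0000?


50/10 = 5.0000
floor = 5
ceil = 5

floor = 5, ceil = 5


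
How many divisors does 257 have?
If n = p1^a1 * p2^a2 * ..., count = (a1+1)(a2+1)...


257 = 257^1
d(257) = (1+1) = 2

2 divisors


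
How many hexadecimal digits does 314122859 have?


314122859 in base 16 = 12B9226B
Number of digits = 8

8 digits (base 16)


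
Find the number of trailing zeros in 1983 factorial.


floor(1983/5) = 396
floor(1983/25) = 79
floor(1983/125) = 15
floor(1983/625) = 3
Total = 493

493 trailing zeros


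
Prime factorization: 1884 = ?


1884 / 2 = 942
942 / 2 = 471
471 / 3 = 157
157 / 157 = 1
1884 = 2^2 × 3 × 157


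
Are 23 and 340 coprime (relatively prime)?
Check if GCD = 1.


Euclidean algorithm:
340 = 14 * 23 + 18
23 = 1 * 18 + 5
18 = 3 * 5 + 3
5 = 1 * 3 + 2
3 = 1 * 2 + 1
2 = 2 * 1 + 0
GCD(23, 340) = 1

Yes, coprime (GCD = 1)


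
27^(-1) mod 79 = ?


Use the extended Euclidean algorithm on (79, 27); each row r = 79*s + 27*t:
r=79, s=1, t=0
r=27, s=0, t=1
q=2: r=25, s=1, t=-2   [79*(1) + 27*(-2) = 25]
q=1: r=2, s=-1, t=3   [79*(-1) + 27*(3) = 2]
q=12: r=1, s=13, t=-38   [79*(13) + 27*(-38) = 1]
q=2: r=0, s=-27, t=79   [79*(-27) + 27*(79) = 0]
GCD = 1 with t = -38, so 27*(-38) ≡ 1 (mod 79)
Inverse = -38 mod 79 = 41
Check: 27 * 41 = 1107 ≡ 1 (mod 79)

27^(-1) ≡ 41 (mod 79)


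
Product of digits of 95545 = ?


9 × 5 × 5 × 4 × 5 = 4500


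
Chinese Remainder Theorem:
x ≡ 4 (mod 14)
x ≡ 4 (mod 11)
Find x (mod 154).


M = 14*11 = 154
M1 = M/14 = 11, M2 = M/11 = 14
M1^(-1) mod 14 = 9, M2^(-1) mod 11 = 4
x = 4*11*9 + 4*14*4 = 620
620 mod 154 = 4
Check: 4 mod 14 = 4 ✓, 4 mod 11 = 4 ✓

x ≡ 4 (mod 154)


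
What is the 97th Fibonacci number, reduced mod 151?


F(k) mod 151 for k=1..97:
1, 1, 2, 3, 5, 8, 13, 21, 34, 55, 89, 144, 82, 75, 6, 81, 87, 17, 104, 121, 74, 44, 118, 11, 129, 140, 118, 107, 74, 30, 104, 134, 87, 70, 6, 76, 82, 7, 89, 96, 34, 130, 13, 143, 5, 148, 2, 150, 1, 0, 1, 1, 2, 3, 5, 8, 13, 21, 34, 55, 89, 144, 82, 75, 6, 81, 87, 17, 104, 121, 74, 44, 118, 11, 129, 140, 118, 107, 74, 30, 104, 134, 87, 70, 6, 76, 82, 7, 89, 96, 34, 130, 13, 143, 5, 148, 2
F(97) mod 151 = 2


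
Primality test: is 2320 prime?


2320 / 2 = 1160 (exact division)
2320 is NOT prime.

No, 2320 is not prime


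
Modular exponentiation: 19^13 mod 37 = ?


19^1 mod 37 = 19
19^2 mod 37 = 28
19^3 mod 37 = 14
19^4 mod 37 = 7
19^5 mod 37 = 22
19^6 mod 37 = 11
19^7 mod 37 = 24
19^8 mod 37 = 12
19^9 mod 37 = 6
19^10 mod 37 = 3
19^11 mod 37 = 20
19^12 mod 37 = 10
19^13 mod 37 = 5


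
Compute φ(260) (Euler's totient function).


260 = 2^2 × 5 × 13
Prime factors: 2, 5, 13
φ(260) = 260 × (1-1/2) × (1-1/5) × (1-1/13)
= 260 × 1/2 × 4/5 × 12/13 = 96

φ(260) = 96


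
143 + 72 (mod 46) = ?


143 + 72 = 215
215 mod 46 = 31


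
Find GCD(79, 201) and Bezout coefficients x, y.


Tabular extended Euclidean (each row: r = 79*s + 201*t):
r=79, s=1, t=0
r=201, s=0, t=1
q=0: r=79, s=1, t=0   [79*(1) + 201*(0) = 79]
q=2: r=43, s=-2, t=1   [79*(-2) + 201*(1) = 43]
q=1: r=36, s=3, t=-1   [79*(3) + 201*(-1) = 36]
q=1: r=7, s=-5, t=2   [79*(-5) + 201*(2) = 7]
q=5: r=1, s=28, t=-11   [79*(28) + 201*(-11) = 1]
q=7: r=0, s=-201, t=79   [79*(-201) + 201*(79) = 0]
GCD = 1; from the row with r=1: x=28, y=-11
Check: 79*(28) + 201*(-11) = 2212 - 2211 = 1

GCD = 1, x = 28, y = -11


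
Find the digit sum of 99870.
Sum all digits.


9 + 9 + 8 + 7 + 0 = 33


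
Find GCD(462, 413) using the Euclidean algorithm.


462 = 1 * 413 + 49
413 = 8 * 49 + 21
49 = 2 * 21 + 7
21 = 3 * 7 + 0
GCD = 7


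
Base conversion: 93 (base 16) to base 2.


93 (base 16) = 147 (decimal)
147 (decimal) = 10010011 (base 2)


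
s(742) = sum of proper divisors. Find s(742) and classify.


Proper divisors: 1, 2, 7, 14, 53, 106, 371
Sum = 1 + 2 + 7 + 14 + 53 + 106 + 371 = 554
554 < 742 → deficient

s(742) = 554 (deficient)


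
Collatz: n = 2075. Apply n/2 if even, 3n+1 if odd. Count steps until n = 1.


2075 → 6226 → 3113 → 9340 → 4670 → 2335 → 7006 → 3503 → 10510 → 5255 → 15766 → 7883 → 23650 → 11825 → 35476 → 17738 → 8869 → 26608 → 13304 → 6652 → 3326 → 1663 → 4990 → 2495 → 7486 → 3743 → 11230 → 5615 → 16846 → 8423 → 25270 → 12635 → 37906 → 18953 → 56860 → 28430 → 14215 → 42646 → 21323 → 63970 → 31985 → 95956 → 47978 → 23989 → 71968 → 35984 → 17992 → 8996 → 4498 → 2249 → 6748 → 3374 → 1687 → 5062 → 2531 → 7594 → 3797 → 11392 → 5696 → 2848 → 1424 → 712 → 356 → 178 → 89 → 268 → 134 → 67 → 202 → 101 → 304 → 152 → 76 → 38 → 19 → 58 → 29 → 88 → 44 → 22 → 11 → 34 → 17 → 52 → 26 → 13 → 40 → 20 → 10 → 5 → 16 → 8 → 4 → 2 → 1
Total steps = 94

94 steps


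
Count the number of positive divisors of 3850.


3850 = 2^1 × 5^2 × 7^1 × 11^1
d(3850) = (1+1) × (2+1) × (1+1) × (1+1) = 24

24 divisors


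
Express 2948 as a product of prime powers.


2948 / 2 = 1474
1474 / 2 = 737
737 / 11 = 67
67 / 67 = 1
2948 = 2^2 × 11 × 67


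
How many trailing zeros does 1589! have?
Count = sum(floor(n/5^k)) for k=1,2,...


floor(1589/5) = 317
floor(1589/25) = 63
floor(1589/125) = 12
floor(1589/625) = 2
Total = 394

394 trailing zeros


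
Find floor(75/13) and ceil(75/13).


75/13 = 5.7692
floor = 5
ceil = 6

floor = 5, ceil = 6


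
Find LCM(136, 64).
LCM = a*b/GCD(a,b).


GCD(136, 64) = 8
LCM = 136*64/8 = 8704/8 = 1088

LCM = 1088


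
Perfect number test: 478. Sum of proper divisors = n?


Proper divisors of 478: 1, 2, 239
Sum = 1 + 2 + 239 = 242

No, 478 is not perfect (242 ≠ 478)


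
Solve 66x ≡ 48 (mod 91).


GCD(66, 91) = 1, unique solution
a^(-1) mod 91 = 40
x = 40 * 48 mod 91 = 9

x ≡ 9 (mod 91)


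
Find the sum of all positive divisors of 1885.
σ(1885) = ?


Divisors of 1885: 1, 5, 13, 29, 65, 145, 377, 1885
Sum = 1 + 5 + 13 + 29 + 65 + 145 + 377 + 1885 = 2520

σ(1885) = 2520


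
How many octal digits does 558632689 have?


558632689 in base 8 = 4123007361
Number of digits = 10

10 digits (base 8)


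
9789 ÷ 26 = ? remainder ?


9789 = 26 * 376 + 13
Check: 9776 + 13 = 9789

q = 376, r = 13


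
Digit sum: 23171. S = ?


2 + 3 + 1 + 7 + 1 = 14


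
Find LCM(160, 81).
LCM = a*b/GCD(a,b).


GCD(160, 81) = 1
LCM = 160*81/1 = 12960/1 = 12960

LCM = 12960


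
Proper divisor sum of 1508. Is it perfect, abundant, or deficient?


Proper divisors: 1, 2, 4, 13, 26, 29, 52, 58, 116, 377, 754
Sum = 1 + 2 + 4 + 13 + 26 + 29 + 52 + 58 + 116 + 377 + 754 = 1432
1432 < 1508 → deficient

s(1508) = 1432 (deficient)


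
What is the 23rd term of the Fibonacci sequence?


Sequence: 1, 1, 2, 3, 5, 8, 13, 21, 34, 55, 89, 144, 233, 377, 610, 987, 1597, 2584, 4181, 6765, 10946, 17711, 28657
F(23) = 28657


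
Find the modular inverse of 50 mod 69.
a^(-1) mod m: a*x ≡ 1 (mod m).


Use the extended Euclidean algorithm on (69, 50); each row r = 69*s + 50*t:
r=69, s=1, t=0
r=50, s=0, t=1
q=1: r=19, s=1, t=-1   [69*(1) + 50*(-1) = 19]
q=2: r=12, s=-2, t=3   [69*(-2) + 50*(3) = 12]
q=1: r=7, s=3, t=-4   [69*(3) + 50*(-4) = 7]
q=1: r=5, s=-5, t=7   [69*(-5) + 50*(7) = 5]
q=1: r=2, s=8, t=-11   [69*(8) + 50*(-11) = 2]
q=2: r=1, s=-21, t=29   [69*(-21) + 50*(29) = 1]
q=2: r=0, s=50, t=-69   [69*(50) + 50*(-69) = 0]
GCD = 1 with t = 29, so 50*(29) ≡ 1 (mod 69)
Inverse = 29 mod 69 = 29
Check: 50 * 29 = 1450 ≡ 1 (mod 69)

50^(-1) ≡ 29 (mod 69)


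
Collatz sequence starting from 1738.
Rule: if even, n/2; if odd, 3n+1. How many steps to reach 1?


1738 → 869 → 2608 → 1304 → 652 → 326 → 163 → 490 → 245 → 736 → 368 → 184 → 92 → 46 → 23 → 70 → 35 → 106 → 53 → 160 → 80 → 40 → 20 → 10 → 5 → 16 → 8 → 4 → 2 → 1
Total steps = 29

29 steps


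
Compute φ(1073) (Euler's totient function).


1073 = 29 × 37
Prime factors: 29, 37
φ(1073) = 1073 × (1-1/29) × (1-1/37)
= 1073 × 28/29 × 36/37 = 1008

φ(1073) = 1008


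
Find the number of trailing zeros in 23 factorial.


floor(23/5) = 4
Total = 4

4 trailing zeros


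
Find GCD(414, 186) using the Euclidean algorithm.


414 = 2 * 186 + 42
186 = 4 * 42 + 18
42 = 2 * 18 + 6
18 = 3 * 6 + 0
GCD = 6


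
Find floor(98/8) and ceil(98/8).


98/8 = 12.2500
floor = 12
ceil = 13

floor = 12, ceil = 13


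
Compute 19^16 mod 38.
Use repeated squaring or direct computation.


19^1 mod 38 = 19
19^2 mod 38 = 19
19^3 mod 38 = 19
19^4 mod 38 = 19
19^5 mod 38 = 19
19^6 mod 38 = 19
19^7 mod 38 = 19
19^8 mod 38 = 19
19^9 mod 38 = 19
19^10 mod 38 = 19
19^11 mod 38 = 19
19^12 mod 38 = 19
19^13 mod 38 = 19
19^14 mod 38 = 19
19^15 mod 38 = 19
19^16 mod 38 = 19


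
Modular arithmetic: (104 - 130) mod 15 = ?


104 - 130 = -26
-26 mod 15 = 4


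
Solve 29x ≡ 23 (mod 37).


GCD(29, 37) = 1, unique solution
a^(-1) mod 37 = 23
x = 23 * 23 mod 37 = 11

x ≡ 11 (mod 37)


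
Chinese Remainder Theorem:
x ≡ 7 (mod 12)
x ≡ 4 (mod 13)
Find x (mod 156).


M = 12*13 = 156
M1 = M/12 = 13, M2 = M/13 = 12
M1^(-1) mod 12 = 1, M2^(-1) mod 13 = 12
x = 7*13*1 + 4*12*12 = 667
667 mod 156 = 43
Check: 43 mod 12 = 7 ✓, 43 mod 13 = 4 ✓

x ≡ 43 (mod 156)


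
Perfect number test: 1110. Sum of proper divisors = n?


Proper divisors of 1110: 1, 2, 3, 5, 6, 10, 15, 30, 37, 74, 111, 185, 222, 370, 555
Sum = 1 + 2 + 3 + 5 + 6 + 10 + 15 + 30 + 37 + 74 + 111 + 185 + 222 + 370 + 555 = 1626

No, 1110 is not perfect (1626 ≠ 1110)


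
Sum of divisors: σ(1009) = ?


Divisors of 1009: 1, 1009
Sum = 1 + 1009 = 1010

σ(1009) = 1010


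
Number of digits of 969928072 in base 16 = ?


969928072 in base 16 = 39CFED88
Number of digits = 8

8 digits (base 16)


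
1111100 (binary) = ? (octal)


1111100 (base 2) = 124 (decimal)
124 (decimal) = 174 (base 8)


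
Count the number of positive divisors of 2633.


2633 = 2633^1
d(2633) = (1+1) = 2

2 divisors


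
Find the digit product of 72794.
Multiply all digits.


7 × 2 × 7 × 9 × 4 = 3528


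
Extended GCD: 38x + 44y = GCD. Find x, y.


Tabular extended Euclidean (each row: r = 38*s + 44*t):
r=38, s=1, t=0
r=44, s=0, t=1
q=0: r=38, s=1, t=0   [38*(1) + 44*(0) = 38]
q=1: r=6, s=-1, t=1   [38*(-1) + 44*(1) = 6]
q=6: r=2, s=7, t=-6   [38*(7) + 44*(-6) = 2]
q=3: r=0, s=-22, t=19   [38*(-22) + 44*(19) = 0]
GCD = 2; from the row with r=2: x=7, y=-6
Check: 38*(7) + 44*(-6) = 266 - 264 = 2

GCD = 2, x = 7, y = -6


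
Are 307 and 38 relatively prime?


Euclidean algorithm:
307 = 8 * 38 + 3
38 = 12 * 3 + 2
3 = 1 * 2 + 1
2 = 2 * 1 + 0
GCD(307, 38) = 1

Yes, coprime (GCD = 1)


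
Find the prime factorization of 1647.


1647 / 3 = 549
549 / 3 = 183
183 / 3 = 61
61 / 61 = 1
1647 = 3^3 × 61


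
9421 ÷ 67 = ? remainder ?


9421 = 67 * 140 + 41
Check: 9380 + 41 = 9421

q = 140, r = 41


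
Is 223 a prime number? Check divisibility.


Check divisors up to sqrt(223) = 14.9332
No divisors found.
223 is prime.

Yes, 223 is prime


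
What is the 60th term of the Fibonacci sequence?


Sequence: 1, 1, 2, 3, 5, 8, 13, 21, 34, 55, 89, 144, 233, 377, 610, 987, 1597, 2584, 4181, 6765, 10946, 17711, 28657, 46368, 75025, 121393, 196418, 317811, 514229, 832040, 1346269, 2178309, 3524578, 5702887, 9227465, 14930352, 24157817, 39088169, 63245986, 102334155, 165580141, 267914296, 433494437, 701408733, 1134903170, 1836311903, 2971215073, 4807526976, 7778742049, 12586269025, 20365011074, 32951280099, 53316291173, 86267571272, 139583862445, 225851433717, 365435296162, 591286729879, 956722026041, 1548008755920
F(60) = 1548008755920


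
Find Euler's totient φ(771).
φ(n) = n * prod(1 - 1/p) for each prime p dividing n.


771 = 3 × 257
Prime factors: 3, 257
φ(771) = 771 × (1-1/3) × (1-1/257)
= 771 × 2/3 × 256/257 = 512

φ(771) = 512


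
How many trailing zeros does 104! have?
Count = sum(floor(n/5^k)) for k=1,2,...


floor(104/5) = 20
floor(104/25) = 4
Total = 24

24 trailing zeros


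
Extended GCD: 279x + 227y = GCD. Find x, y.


Tabular extended Euclidean (each row: r = 279*s + 227*t):
r=279, s=1, t=0
r=227, s=0, t=1
q=1: r=52, s=1, t=-1   [279*(1) + 227*(-1) = 52]
q=4: r=19, s=-4, t=5   [279*(-4) + 227*(5) = 19]
q=2: r=14, s=9, t=-11   [279*(9) + 227*(-11) = 14]
q=1: r=5, s=-13, t=16   [279*(-13) + 227*(16) = 5]
q=2: r=4, s=35, t=-43   [279*(35) + 227*(-43) = 4]
q=1: r=1, s=-48, t=59   [279*(-48) + 227*(59) = 1]
q=4: r=0, s=227, t=-279   [279*(227) + 227*(-279) = 0]
GCD = 1; from the row with r=1: x=-48, y=59
Check: 279*(-48) + 227*(59) = -13392 + 13393 = 1

GCD = 1, x = -48, y = 59


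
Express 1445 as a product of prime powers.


1445 / 5 = 289
289 / 17 = 17
17 / 17 = 1
1445 = 5 × 17^2


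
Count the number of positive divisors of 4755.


4755 = 3^1 × 5^1 × 317^1
d(4755) = (1+1) × (1+1) × (1+1) = 8

8 divisors


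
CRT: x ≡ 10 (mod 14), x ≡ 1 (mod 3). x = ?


M = 14*3 = 42
M1 = M/14 = 3, M2 = M/3 = 14
M1^(-1) mod 14 = 5, M2^(-1) mod 3 = 2
x = 10*3*5 + 1*14*2 = 178
178 mod 42 = 10
Check: 10 mod 14 = 10 ✓, 10 mod 3 = 1 ✓

x ≡ 10 (mod 42)


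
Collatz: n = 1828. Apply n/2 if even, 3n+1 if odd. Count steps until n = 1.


1828 → 914 → 457 → 1372 → 686 → 343 → 1030 → 515 → 1546 → 773 → 2320 → 1160 → 580 → 290 → 145 → 436 → 218 → 109 → 328 → 164 → 82 → 41 → 124 → 62 → 31 → 94 → 47 → 142 → 71 → 214 → 107 → 322 → 161 → 484 → 242 → 121 → 364 → 182 → 91 → 274 → 137 → 412 → 206 → 103 → 310 → 155 → 466 → 233 → 700 → 350 → 175 → 526 → 263 → 790 → 395 → 1186 → 593 → 1780 → 890 → 445 → 1336 → 668 → 334 → 167 → 502 → 251 → 754 → 377 → 1132 → 566 → 283 → 850 → 425 → 1276 → 638 → 319 → 958 → 479 → 1438 → 719 → 2158 → 1079 → 3238 → 1619 → 4858 → 2429 → 7288 → 3644 → 1822 → 911 → 2734 → 1367 → 4102 → 2051 → 6154 → 3077 → 9232 → 4616 → 2308 → 1154 → 577 → 1732 → 866 → 433 → 1300 → 650 → 325 → 976 → 488 → 244 → 122 → 61 → 184 → 92 → 46 → 23 → 70 → 35 → 106 → 53 → 160 → 80 → 40 → 20 → 10 → 5 → 16 → 8 → 4 → 2 → 1
Total steps = 130

130 steps


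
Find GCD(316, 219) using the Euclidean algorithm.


316 = 1 * 219 + 97
219 = 2 * 97 + 25
97 = 3 * 25 + 22
25 = 1 * 22 + 3
22 = 7 * 3 + 1
3 = 3 * 1 + 0
GCD = 1


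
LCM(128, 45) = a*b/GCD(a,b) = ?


GCD(128, 45) = 1
LCM = 128*45/1 = 5760/1 = 5760

LCM = 5760


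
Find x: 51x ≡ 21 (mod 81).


GCD(51, 81) = 3 divides 21
Divide: 17x ≡ 7 (mod 27)
x ≡ 2 (mod 27)


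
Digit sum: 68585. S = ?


6 + 8 + 5 + 8 + 5 = 32


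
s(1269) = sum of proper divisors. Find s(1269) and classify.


Proper divisors: 1, 3, 9, 27, 47, 141, 423
Sum = 1 + 3 + 9 + 27 + 47 + 141 + 423 = 651
651 < 1269 → deficient

s(1269) = 651 (deficient)


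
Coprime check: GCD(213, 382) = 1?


Euclidean algorithm:
382 = 1 * 213 + 169
213 = 1 * 169 + 44
169 = 3 * 44 + 37
44 = 1 * 37 + 7
37 = 5 * 7 + 2
7 = 3 * 2 + 1
2 = 2 * 1 + 0
GCD(213, 382) = 1

Yes, coprime (GCD = 1)


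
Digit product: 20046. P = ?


2 × 0 × 0 × 4 × 6 = 0


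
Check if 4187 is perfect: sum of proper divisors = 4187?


Proper divisors of 4187: 1, 53, 79
Sum = 1 + 53 + 79 = 133

No, 4187 is not perfect (133 ≠ 4187)


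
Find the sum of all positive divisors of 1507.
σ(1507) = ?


Divisors of 1507: 1, 11, 137, 1507
Sum = 1 + 11 + 137 + 1507 = 1656

σ(1507) = 1656


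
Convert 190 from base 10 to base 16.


190 (base 10) = 190 (decimal)
190 (decimal) = BE (base 16)


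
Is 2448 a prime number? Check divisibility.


2448 / 2 = 1224 (exact division)
2448 is NOT prime.

No, 2448 is not prime


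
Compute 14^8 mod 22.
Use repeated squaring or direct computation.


14^1 mod 22 = 14
14^2 mod 22 = 20
14^3 mod 22 = 16
14^4 mod 22 = 4
14^5 mod 22 = 12
14^6 mod 22 = 14
14^7 mod 22 = 20
14^8 mod 22 = 16


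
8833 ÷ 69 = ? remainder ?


8833 = 69 * 128 + 1
Check: 8832 + 1 = 8833

q = 128, r = 1


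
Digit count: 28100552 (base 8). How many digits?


28100552 in base 8 = 153143710
Number of digits = 9

9 digits (base 8)


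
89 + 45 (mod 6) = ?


89 + 45 = 134
134 mod 6 = 2


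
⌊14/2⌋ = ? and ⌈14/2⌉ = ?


14/2 = 7.0000
floor = 7
ceil = 7

floor = 7, ceil = 7


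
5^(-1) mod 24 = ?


Use the extended Euclidean algorithm on (24, 5); each row r = 24*s + 5*t:
r=24, s=1, t=0
r=5, s=0, t=1
q=4: r=4, s=1, t=-4   [24*(1) + 5*(-4) = 4]
q=1: r=1, s=-1, t=5   [24*(-1) + 5*(5) = 1]
q=4: r=0, s=5, t=-24   [24*(5) + 5*(-24) = 0]
GCD = 1 with t = 5, so 5*(5) ≡ 1 (mod 24)
Inverse = 5 mod 24 = 5
Check: 5 * 5 = 25 ≡ 1 (mod 24)

5^(-1) ≡ 5 (mod 24)


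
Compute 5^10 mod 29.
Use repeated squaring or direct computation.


5^1 mod 29 = 5
5^2 mod 29 = 25
5^3 mod 29 = 9
5^4 mod 29 = 16
5^5 mod 29 = 22
5^6 mod 29 = 23
5^7 mod 29 = 28
5^8 mod 29 = 24
5^9 mod 29 = 4
5^10 mod 29 = 20


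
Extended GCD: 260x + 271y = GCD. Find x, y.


Tabular extended Euclidean (each row: r = 260*s + 271*t):
r=260, s=1, t=0
r=271, s=0, t=1
q=0: r=260, s=1, t=0   [260*(1) + 271*(0) = 260]
q=1: r=11, s=-1, t=1   [260*(-1) + 271*(1) = 11]
q=23: r=7, s=24, t=-23   [260*(24) + 271*(-23) = 7]
q=1: r=4, s=-25, t=24   [260*(-25) + 271*(24) = 4]
q=1: r=3, s=49, t=-47   [260*(49) + 271*(-47) = 3]
q=1: r=1, s=-74, t=71   [260*(-74) + 271*(71) = 1]
q=3: r=0, s=271, t=-260   [260*(271) + 271*(-260) = 0]
GCD = 1; from the row with r=1: x=-74, y=71
Check: 260*(-74) + 271*(71) = -19240 + 19241 = 1

GCD = 1, x = -74, y = 71


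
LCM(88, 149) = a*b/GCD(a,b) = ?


GCD(88, 149) = 1
LCM = 88*149/1 = 13112/1 = 13112

LCM = 13112


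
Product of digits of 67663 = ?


6 × 7 × 6 × 6 × 3 = 4536


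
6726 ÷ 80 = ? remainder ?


6726 = 80 * 84 + 6
Check: 6720 + 6 = 6726

q = 84, r = 6


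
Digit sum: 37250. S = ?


3 + 7 + 2 + 5 + 0 = 17


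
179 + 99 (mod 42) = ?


179 + 99 = 278
278 mod 42 = 26


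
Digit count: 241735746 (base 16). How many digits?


241735746 in base 16 = E689842
Number of digits = 7

7 digits (base 16)


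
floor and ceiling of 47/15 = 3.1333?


47/15 = 3.1333
floor = 3
ceil = 4

floor = 3, ceil = 4


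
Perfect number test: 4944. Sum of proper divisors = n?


Proper divisors of 4944: 1, 2, 3, 4, 6, 8, 12, 16, 24, 48, 103, 206, 309, 412, 618, 824, 1236, 1648, 2472
Sum = 1 + 2 + 3 + 4 + 6 + 8 + 12 + 16 + 24 + 48 + 103 + 206 + 309 + 412 + 618 + 824 + 1236 + 1648 + 2472 = 7952

No, 4944 is not perfect (7952 ≠ 4944)


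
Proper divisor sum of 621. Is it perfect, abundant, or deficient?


Proper divisors: 1, 3, 9, 23, 27, 69, 207
Sum = 1 + 3 + 9 + 23 + 27 + 69 + 207 = 339
339 < 621 → deficient

s(621) = 339 (deficient)


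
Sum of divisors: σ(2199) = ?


Divisors of 2199: 1, 3, 733, 2199
Sum = 1 + 3 + 733 + 2199 = 2936

σ(2199) = 2936


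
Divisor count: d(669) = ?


669 = 3^1 × 223^1
d(669) = (1+1) × (1+1) = 4

4 divisors


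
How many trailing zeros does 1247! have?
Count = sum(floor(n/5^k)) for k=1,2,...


floor(1247/5) = 249
floor(1247/25) = 49
floor(1247/125) = 9
floor(1247/625) = 1
Total = 308

308 trailing zeros


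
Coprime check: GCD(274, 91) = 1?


Euclidean algorithm:
274 = 3 * 91 + 1
91 = 91 * 1 + 0
GCD(274, 91) = 1

Yes, coprime (GCD = 1)


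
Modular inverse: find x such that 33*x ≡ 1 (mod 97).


Use the extended Euclidean algorithm on (97, 33); each row r = 97*s + 33*t:
r=97, s=1, t=0
r=33, s=0, t=1
q=2: r=31, s=1, t=-2   [97*(1) + 33*(-2) = 31]
q=1: r=2, s=-1, t=3   [97*(-1) + 33*(3) = 2]
q=15: r=1, s=16, t=-47   [97*(16) + 33*(-47) = 1]
q=2: r=0, s=-33, t=97   [97*(-33) + 33*(97) = 0]
GCD = 1 with t = -47, so 33*(-47) ≡ 1 (mod 97)
Inverse = -47 mod 97 = 50
Check: 33 * 50 = 1650 ≡ 1 (mod 97)

33^(-1) ≡ 50 (mod 97)


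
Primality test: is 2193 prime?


2193 / 3 = 731 (exact division)
2193 is NOT prime.

No, 2193 is not prime


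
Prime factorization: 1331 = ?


1331 / 11 = 121
121 / 11 = 11
11 / 11 = 1
1331 = 11^3


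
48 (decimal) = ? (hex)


48 (base 10) = 48 (decimal)
48 (decimal) = 30 (base 16)


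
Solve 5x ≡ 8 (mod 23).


GCD(5, 23) = 1, unique solution
a^(-1) mod 23 = 14
x = 14 * 8 mod 23 = 20

x ≡ 20 (mod 23)


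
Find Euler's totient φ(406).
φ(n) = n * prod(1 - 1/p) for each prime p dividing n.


406 = 2 × 7 × 29
Prime factors: 2, 7, 29
φ(406) = 406 × (1-1/2) × (1-1/7) × (1-1/29)
= 406 × 1/2 × 6/7 × 28/29 = 168

φ(406) = 168


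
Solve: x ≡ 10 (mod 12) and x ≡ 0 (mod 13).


M = 12*13 = 156
M1 = M/12 = 13, M2 = M/13 = 12
M1^(-1) mod 12 = 1, M2^(-1) mod 13 = 12
x = 10*13*1 + 0*12*12 = 130
130 mod 156 = 130
Check: 130 mod 12 = 10 ✓, 130 mod 13 = 0 ✓

x ≡ 130 (mod 156)


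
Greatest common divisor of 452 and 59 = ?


452 = 7 * 59 + 39
59 = 1 * 39 + 20
39 = 1 * 20 + 19
20 = 1 * 19 + 1
19 = 19 * 1 + 0
GCD = 1


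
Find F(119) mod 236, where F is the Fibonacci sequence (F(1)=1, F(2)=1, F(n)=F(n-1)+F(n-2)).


F(k) mod 236 for k=1..119:
1, 1, 2, 3, 5, 8, 13, 21, 34, 55, 89, 144, 233, 141, 138, 43, 181, 224, 169, 157, 90, 11, 101, 112, 213, 89, 66, 155, 221, 140, 125, 29, 154, 183, 101, 48, 149, 197, 110, 71, 181, 16, 197, 213, 174, 151, 89, 4, 93, 97, 190, 51, 5, 56, 61, 117, 178, 59, 1, 60, 61, 121, 182, 67, 13, 80, 93, 173, 30, 203, 233, 200, 197, 161, 122, 47, 169, 216, 149, 129, 42, 171, 213, 148, 125, 37, 162, 199, 125, 88, 213, 65, 42, 107, 149, 20, 169, 189, 122, 75, 197, 36, 233, 33, 30, 63, 93, 156, 13, 169, 182, 115, 61, 176, 1, 177, 178, 119, 61
F(119) mod 236 = 61


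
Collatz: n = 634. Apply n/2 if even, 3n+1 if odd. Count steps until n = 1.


634 → 317 → 952 → 476 → 238 → 119 → 358 → 179 → 538 → 269 → 808 → 404 → 202 → 101 → 304 → 152 → 76 → 38 → 19 → 58 → 29 → 88 → 44 → 22 → 11 → 34 → 17 → 52 → 26 → 13 → 40 → 20 → 10 → 5 → 16 → 8 → 4 → 2 → 1
Total steps = 38

38 steps


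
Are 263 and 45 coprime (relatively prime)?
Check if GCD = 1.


Euclidean algorithm:
263 = 5 * 45 + 38
45 = 1 * 38 + 7
38 = 5 * 7 + 3
7 = 2 * 3 + 1
3 = 3 * 1 + 0
GCD(263, 45) = 1

Yes, coprime (GCD = 1)


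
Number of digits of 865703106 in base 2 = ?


865703106 in base 2 = 110011100110011001010011000010
Number of digits = 30

30 digits (base 2)


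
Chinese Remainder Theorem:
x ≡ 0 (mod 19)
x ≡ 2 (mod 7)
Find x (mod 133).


M = 19*7 = 133
M1 = M/19 = 7, M2 = M/7 = 19
M1^(-1) mod 19 = 11, M2^(-1) mod 7 = 3
x = 0*7*11 + 2*19*3 = 114
114 mod 133 = 114
Check: 114 mod 19 = 0 ✓, 114 mod 7 = 2 ✓

x ≡ 114 (mod 133)


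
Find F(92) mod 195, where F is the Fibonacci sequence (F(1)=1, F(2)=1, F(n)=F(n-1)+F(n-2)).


F(k) mod 195 for k=1..92:
1, 1, 2, 3, 5, 8, 13, 21, 34, 55, 89, 144, 38, 182, 25, 12, 37, 49, 86, 135, 26, 161, 187, 153, 145, 103, 53, 156, 14, 170, 184, 159, 148, 112, 65, 177, 47, 29, 76, 105, 181, 91, 77, 168, 50, 23, 73, 96, 169, 70, 44, 114, 158, 77, 40, 117, 157, 79, 41, 120, 161, 86, 52, 138, 190, 133, 128, 66, 194, 65, 64, 129, 193, 127, 125, 57, 182, 44, 31, 75, 106, 181, 92, 78, 170, 53, 28, 81, 109, 190, 104, 99
F(92) mod 195 = 99


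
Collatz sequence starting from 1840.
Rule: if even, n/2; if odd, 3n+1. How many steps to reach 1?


1840 → 920 → 460 → 230 → 115 → 346 → 173 → 520 → 260 → 130 → 65 → 196 → 98 → 49 → 148 → 74 → 37 → 112 → 56 → 28 → 14 → 7 → 22 → 11 → 34 → 17 → 52 → 26 → 13 → 40 → 20 → 10 → 5 → 16 → 8 → 4 → 2 → 1
Total steps = 37

37 steps


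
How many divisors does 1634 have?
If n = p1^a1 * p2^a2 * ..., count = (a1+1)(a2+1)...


1634 = 2^1 × 19^1 × 43^1
d(1634) = (1+1) × (1+1) × (1+1) = 8

8 divisors


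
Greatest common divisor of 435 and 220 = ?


435 = 1 * 220 + 215
220 = 1 * 215 + 5
215 = 43 * 5 + 0
GCD = 5


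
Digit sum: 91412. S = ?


9 + 1 + 4 + 1 + 2 = 17


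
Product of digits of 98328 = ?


9 × 8 × 3 × 2 × 8 = 3456


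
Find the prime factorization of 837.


837 / 3 = 279
279 / 3 = 93
93 / 3 = 31
31 / 31 = 1
837 = 3^3 × 31


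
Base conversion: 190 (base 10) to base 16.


190 (base 10) = 190 (decimal)
190 (decimal) = BE (base 16)


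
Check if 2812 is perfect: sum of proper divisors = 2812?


Proper divisors of 2812: 1, 2, 4, 19, 37, 38, 74, 76, 148, 703, 1406
Sum = 1 + 2 + 4 + 19 + 37 + 38 + 74 + 76 + 148 + 703 + 1406 = 2508

No, 2812 is not perfect (2508 ≠ 2812)


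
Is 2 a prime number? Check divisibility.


Check divisors up to sqrt(2) = 1.4142
No divisors found.
2 is prime.

Yes, 2 is prime


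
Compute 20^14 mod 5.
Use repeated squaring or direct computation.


20^1 mod 5 = 0
20^2 mod 5 = 0
20^3 mod 5 = 0
20^4 mod 5 = 0
20^5 mod 5 = 0
20^6 mod 5 = 0
20^7 mod 5 = 0
20^8 mod 5 = 0
20^9 mod 5 = 0
20^10 mod 5 = 0
20^11 mod 5 = 0
20^12 mod 5 = 0
20^13 mod 5 = 0
20^14 mod 5 = 0
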